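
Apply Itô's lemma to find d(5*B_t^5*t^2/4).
d(5*B_t^5*t^2/4) = (5*B_t^3*t*(B_t^2 + 5*t)/2) dt + (25*B_t^4*t^2/4) dB_t

Itô's formula for f(t, x): d f(t, B_t) = (f_t + (1/2) f_xx) dt + f_x dB_t. Compute partials of f(t, x) = 5*t^2*x^5/4:
  f_t(t,x)  = 5*t*x^5/2
  f_x(t,x)  = 25*t^2*x^4/4
  f_xx(t,x) = 25*t^2*x^3
Assemble drift = f_t + (1/2) f_xx = 5*t*x^3*(5*t + x^2)/2 and diffusion = f_x = 25*t^2*x^4/4. Substituting x = B_t:
  d(5*B_t^5*t^2/4) = (5*B_t^3*t*(B_t^2 + 5*t)/2) dt + (25*B_t^4*t^2/4) dB_t.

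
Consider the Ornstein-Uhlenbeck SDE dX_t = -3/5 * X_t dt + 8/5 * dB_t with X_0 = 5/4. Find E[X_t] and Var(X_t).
E[X_t] = 5*exp(-3*t/5)/4; Var(X_t) = 32/15 - 32*exp(-6*t/5)/15

The OU SDE dX = -theta X dt + sigma dB admits the integrating factor exp(theta t): d(exp(theta t) X_t) = sigma exp(theta t) dB_t. Integrating from 0 to t:
  X_t = x_0 * exp(-theta t) + sigma * int_0^t exp(-theta (t-s)) dB_s.
The Itô integral has mean 0 and (by the Itô isometry) variance sigma^2 * int_0^t exp(-2 theta (t - s)) ds = sigma^2 * (1 - exp(-2 theta t)) / (2 theta).
With theta = 3/5, sigma = 8/5, x_0 = 5/4:
  E[X_t] = 5/4 * exp(-3/5 t) = 5*exp(-3*t/5)/4
  Var(X_t) = (8/5)^2 * (1 - exp(-2*3/5 t)) / (2 * 3/5) = 32/15 - 32*exp(-6*t/5)/15.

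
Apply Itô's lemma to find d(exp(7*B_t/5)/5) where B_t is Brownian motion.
d(exp(7*B_t/5)/5) = (49*exp(7*B_t/5)/250) dt + (7*exp(7*B_t/5)/25) dB_t

Itô's formula for f(B_t) gives d f(B_t) = f'(B_t) dB_t + (1/2) f''(B_t) dt. Compute derivatives of f(x) = exp(7*x/5)/5:
  f'(x)  = 7*exp(7*x/5)/25
  f''(x) = 49*exp(7*x/5)/125
Substitute x = B_t and multiply the f'' term by 1/2:
  drift     = (1/2) * (49*exp(7*x/5)/125) evaluated at B_t = 49*exp(7*B_t/5)/250
  diffusion = (7*exp(7*x/5)/25) evaluated at B_t = 7*exp(7*B_t/5)/25
Therefore d(exp(7*B_t/5)/5) = (49*exp(7*B_t/5)/250) dt + (7*exp(7*B_t/5)/25) dB_t.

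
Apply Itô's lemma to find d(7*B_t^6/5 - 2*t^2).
d(7*B_t^6/5 - 2*t^2) = (21*B_t^4 - 4*t) dt + (42*B_t^5/5) dB_t

Itô's formula for f(t, x): d f(t, B_t) = (f_t + (1/2) f_xx) dt + f_x dB_t. Compute partials of f(t, x) = -2*t^2 + 7*x^6/5:
  f_t(t,x)  = -4*t
  f_x(t,x)  = 42*x^5/5
  f_xx(t,x) = 42*x^4
Assemble drift = f_t + (1/2) f_xx = -4*t + 21*x^4 and diffusion = f_x = 42*x^5/5. Substituting x = B_t:
  d(7*B_t^6/5 - 2*t^2) = (21*B_t^4 - 4*t) dt + (42*B_t^5/5) dB_t.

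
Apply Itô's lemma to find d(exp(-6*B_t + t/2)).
d(exp(-6*B_t + t/2)) = (37*exp(-6*B_t + t/2)/2) dt + (-6*exp(-6*B_t + t/2)) dB_t

Itô's formula for f(t, x): d f(t, B_t) = (f_t + (1/2) f_xx) dt + f_x dB_t. Compute partials of f(t, x) = exp(t/2 - 6*x):
  f_t(t,x)  = exp(t/2 - 6*x)/2
  f_x(t,x)  = -6*exp(t/2 - 6*x)
  f_xx(t,x) = 36*exp(t/2 - 6*x)
Assemble drift = f_t + (1/2) f_xx = 37*exp(t/2 - 6*x)/2 and diffusion = f_x = -6*exp(t/2 - 6*x). Substituting x = B_t:
  d(exp(-6*B_t + t/2)) = (37*exp(-6*B_t + t/2)/2) dt + (-6*exp(-6*B_t + t/2)) dB_t.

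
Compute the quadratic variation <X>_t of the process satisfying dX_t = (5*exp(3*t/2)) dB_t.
<X>_t = 25*exp(3*t)/3 - 25/3

For an Itô process dX_t = a(t) dt + b(t) dB_t, the quadratic variation is <X>_t = int_0^t b(s)^2 ds (the drift term does not contribute). Here b(s) = 5*exp(3*s/2), so
  b(s)^2 = 25*exp(3*s).
Integrating from 0 to t:
  <X>_t = int_0^t (25*exp(3*s)) ds = 25*exp(3*t)/3 - 25/3.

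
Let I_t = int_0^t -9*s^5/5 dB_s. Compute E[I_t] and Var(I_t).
E[I_t] = 0; Var(I_t) = 81*t^11/275

The Itô integral of a deterministic integrand f(s) has mean 0 because each increment f(s) * (B_{s+ds} - B_s) has mean 0. By the Itô isometry:
  Var( int_0^t f(s) dB_s ) = E[ (int_0^t f(s) dB_s)^2 ] = int_0^t f(s)^2 ds.
Here f(s) = -9*s^5/5, so f(s)^2 = 81*s^10/25. Integrate:
  int_0^t (81*s^10/25) ds = 81*t^11/275.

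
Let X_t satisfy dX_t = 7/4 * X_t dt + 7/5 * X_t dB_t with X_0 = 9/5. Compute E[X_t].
E[X_t] = 9*exp(7*t/4)/5

For GBM dX = mu X dt + sigma X dB with X_0 = x_0, apply Itô to Y = log X: dY = (mu - sigma^2/2) dt + sigma dB, so Y_t = log(x_0) + (mu - sigma^2/2) t + sigma B_t and hence X_t = x_0 * exp((mu - sigma^2/2) t + sigma B_t).
With mu = 7/4, sigma = 7/5, x_0 = 9/5, this gives:
  X_t = 9/5 * exp((77/100) * t + (7/5) * B_t).
Since sigma*B_t ~ Normal(0, sigma^2 t), E[exp(sigma*B_t)] = exp(sigma^2 t / 2); so E[X_t] = x_0 * exp((mu - sigma^2/2) t) * exp(sigma^2 t / 2) = x_0 * exp(mu t) = 9*exp(7*t/4)/5.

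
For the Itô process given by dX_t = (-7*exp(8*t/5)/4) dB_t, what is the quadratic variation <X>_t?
<X>_t = 245*exp(16*t/5)/256 - 245/256

For an Itô process dX_t = a(t) dt + b(t) dB_t, the quadratic variation is <X>_t = int_0^t b(s)^2 ds (the drift term does not contribute). Here b(s) = -7*exp(8*s/5)/4, so
  b(s)^2 = 49*exp(16*s/5)/16.
Integrating from 0 to t:
  <X>_t = int_0^t (49*exp(16*s/5)/16) ds = 245*exp(16*t/5)/256 - 245/256.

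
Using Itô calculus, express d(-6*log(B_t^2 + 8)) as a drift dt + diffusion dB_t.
d(-6*log(B_t^2 + 8)) = (6*(B_t^2 - 8)/(B_t^2 + 8)^2) dt + (-12*B_t/(B_t^2 + 8)) dB_t

Itô's formula for f(B_t) gives d f(B_t) = f'(B_t) dB_t + (1/2) f''(B_t) dt. Compute derivatives of f(x) = -6*log(x^2 + 8):
  f'(x)  = -12*x/(x^2 + 8)
  f''(x) = 12*(x^2 - 8)/(x^2 + 8)^2
Substitute x = B_t and multiply the f'' term by 1/2:
  drift     = (1/2) * (12*(x^2 - 8)/(x^2 + 8)^2) evaluated at B_t = 6*(B_t^2 - 8)/(B_t^2 + 8)^2
  diffusion = (-12*x/(x^2 + 8)) evaluated at B_t = -12*B_t/(B_t^2 + 8)
Therefore d(-6*log(B_t^2 + 8)) = (6*(B_t^2 - 8)/(B_t^2 + 8)^2) dt + (-12*B_t/(B_t^2 + 8)) dB_t.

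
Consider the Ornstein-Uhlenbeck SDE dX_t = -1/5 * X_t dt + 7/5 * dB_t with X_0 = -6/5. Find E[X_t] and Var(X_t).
E[X_t] = -6*exp(-t/5)/5; Var(X_t) = 49/10 - 49*exp(-2*t/5)/10

The OU SDE dX = -theta X dt + sigma dB admits the integrating factor exp(theta t): d(exp(theta t) X_t) = sigma exp(theta t) dB_t. Integrating from 0 to t:
  X_t = x_0 * exp(-theta t) + sigma * int_0^t exp(-theta (t-s)) dB_s.
The Itô integral has mean 0 and (by the Itô isometry) variance sigma^2 * int_0^t exp(-2 theta (t - s)) ds = sigma^2 * (1 - exp(-2 theta t)) / (2 theta).
With theta = 1/5, sigma = 7/5, x_0 = -6/5:
  E[X_t] = -6/5 * exp(-1/5 t) = -6*exp(-t/5)/5
  Var(X_t) = (7/5)^2 * (1 - exp(-2*1/5 t)) / (2 * 1/5) = 49/10 - 49*exp(-2*t/5)/10.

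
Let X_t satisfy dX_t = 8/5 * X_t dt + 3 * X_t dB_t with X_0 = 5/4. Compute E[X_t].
E[X_t] = 5*exp(8*t/5)/4

For GBM dX = mu X dt + sigma X dB with X_0 = x_0, apply Itô to Y = log X: dY = (mu - sigma^2/2) dt + sigma dB, so Y_t = log(x_0) + (mu - sigma^2/2) t + sigma B_t and hence X_t = x_0 * exp((mu - sigma^2/2) t + sigma B_t).
With mu = 8/5, sigma = 3, x_0 = 5/4, this gives:
  X_t = 5/4 * exp((-29/10) * t + (3) * B_t).
Since sigma*B_t ~ Normal(0, sigma^2 t), E[exp(sigma*B_t)] = exp(sigma^2 t / 2); so E[X_t] = x_0 * exp((mu - sigma^2/2) t) * exp(sigma^2 t / 2) = x_0 * exp(mu t) = 5*exp(8*t/5)/4.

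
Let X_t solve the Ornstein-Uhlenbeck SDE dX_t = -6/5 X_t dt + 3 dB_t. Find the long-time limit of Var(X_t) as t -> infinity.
lim Var(X_t) = 15/4

The OU SDE dX = -theta X dt + sigma dB admits the integrating factor exp(theta t): d(exp(theta t) X_t) = sigma exp(theta t) dB_t. Integrating from 0 to t gives X_t = x_0 * exp(-theta t) + sigma * int_0^t exp(-theta (t-s)) dB_s for any initial x_0. The Itô integral has variance (by the Itô isometry) sigma^2 * int_0^t exp(-2 theta (t - s)) ds = sigma^2 * (1 - exp(-2 theta t)) / (2 theta), independent of x_0.
With theta = 6/5, sigma = 3:
  Var(X_t) = (3)^2 * (1 - exp(-2*6/5 t)) / (2 * 6/5) = 15/4 - 15*exp(-12*t/5)/4.
As t -> infinity, exp(-2*6/5 t) -> 0, so the stationary variance is sigma^2 / (2 theta) = 15/4.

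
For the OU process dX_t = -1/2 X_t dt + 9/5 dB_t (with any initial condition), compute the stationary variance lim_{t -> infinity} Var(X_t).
lim Var(X_t) = 81/25

The OU SDE dX = -theta X dt + sigma dB admits the integrating factor exp(theta t): d(exp(theta t) X_t) = sigma exp(theta t) dB_t. Integrating from 0 to t gives X_t = x_0 * exp(-theta t) + sigma * int_0^t exp(-theta (t-s)) dB_s for any initial x_0. The Itô integral has variance (by the Itô isometry) sigma^2 * int_0^t exp(-2 theta (t - s)) ds = sigma^2 * (1 - exp(-2 theta t)) / (2 theta), independent of x_0.
With theta = 1/2, sigma = 9/5:
  Var(X_t) = (9/5)^2 * (1 - exp(-2*1/2 t)) / (2 * 1/2) = 81/25 - 81*exp(-t)/25.
As t -> infinity, exp(-2*1/2 t) -> 0, so the stationary variance is sigma^2 / (2 theta) = 81/25.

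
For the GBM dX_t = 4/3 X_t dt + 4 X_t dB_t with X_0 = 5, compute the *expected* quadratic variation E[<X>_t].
E[<X>_t] = 150*exp(56*t/3)/7 - 150/7

<X>_t = int_0^t (4 * X_s)^2 ds. Taking expectation inside the integral: E[<X>_t] = 4^2 * int_0^t E[X_s^2] ds. For GBM, E[X_s^2] = x_0^2 * exp((2 mu + sigma^2) s). Integrating:
  E[<X>_t] = 4^2 * 5^2 * (exp((2*(4/3) + 4^2) t) - 1) / (2*(4/3) + 4^2)
           = 4^2 * 5^2 * (exp((56/3) t) - 1) / (56/3) = 150*exp(56*t/3)/7 - 150/7.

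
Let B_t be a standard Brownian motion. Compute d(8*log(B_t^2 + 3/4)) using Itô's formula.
d(8*log(B_t^2 + 3/4)) = (32*(3 - 4*B_t^2)/(4*B_t^2 + 3)^2) dt + (64*B_t/(4*B_t^2 + 3)) dB_t

Itô's formula for f(B_t) gives d f(B_t) = f'(B_t) dB_t + (1/2) f''(B_t) dt. Compute derivatives of f(x) = 8*log(x^2 + 3/4):
  f'(x)  = 64*x/(4*x^2 + 3)
  f''(x) = 64*(3 - 4*x^2)/(4*x^2 + 3)^2
Substitute x = B_t and multiply the f'' term by 1/2:
  drift     = (1/2) * (64*(3 - 4*x^2)/(4*x^2 + 3)^2) evaluated at B_t = 32*(3 - 4*B_t^2)/(4*B_t^2 + 3)^2
  diffusion = (64*x/(4*x^2 + 3)) evaluated at B_t = 64*B_t/(4*B_t^2 + 3)
Therefore d(8*log(B_t^2 + 3/4)) = (32*(3 - 4*B_t^2)/(4*B_t^2 + 3)^2) dt + (64*B_t/(4*B_t^2 + 3)) dB_t.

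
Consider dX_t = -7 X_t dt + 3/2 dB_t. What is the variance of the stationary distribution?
lim Var(X_t) = 9/56

The OU SDE dX = -theta X dt + sigma dB admits the integrating factor exp(theta t): d(exp(theta t) X_t) = sigma exp(theta t) dB_t. Integrating from 0 to t gives X_t = x_0 * exp(-theta t) + sigma * int_0^t exp(-theta (t-s)) dB_s for any initial x_0. The Itô integral has variance (by the Itô isometry) sigma^2 * int_0^t exp(-2 theta (t - s)) ds = sigma^2 * (1 - exp(-2 theta t)) / (2 theta), independent of x_0.
With theta = 7, sigma = 3/2:
  Var(X_t) = (3/2)^2 * (1 - exp(-2*7 t)) / (2 * 7) = 9/56 - 9*exp(-14*t)/56.
As t -> infinity, exp(-2*7 t) -> 0, so the stationary variance is sigma^2 / (2 theta) = 9/56.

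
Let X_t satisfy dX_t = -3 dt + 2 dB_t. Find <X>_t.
<X>_t = 4*t

For an Itô process dX_t = a(t) dt + b(t) dB_t, the quadratic variation is <X>_t = int_0^t b(s)^2 ds (the drift term does not contribute). Here b(s) = 2, so
  b(s)^2 = 4.
Integrating from 0 to t:
  <X>_t = int_0^t (4) ds = 4*t.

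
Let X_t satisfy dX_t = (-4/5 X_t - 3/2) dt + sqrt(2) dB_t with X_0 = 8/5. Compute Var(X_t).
Var(X_t) = 5/4 - 5*exp(-8*t/5)/4

The variance V(t) = Var(X_t) satisfies V'(t) = 2 a V(t) + c^2 with V(0) = 0 (drift coefficient is linear in X, diffusion is constant). With a = -4/5, c = sqrt(2), the solution is
  V(t) = (c^2 / (2 a)) * (exp(2 a t) - 1)
       = (sqrt(2)^2 / (2*(-4/5))) * (exp((-8/5) t) - 1)
       = 5/4 - 5*exp(-8*t/5)/4.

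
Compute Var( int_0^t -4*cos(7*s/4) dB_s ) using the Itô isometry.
Var = 8*t + 16*sin(7*t/2)/7

The Itô integral of a deterministic integrand f(s) has mean 0 because each increment f(s) * (B_{s+ds} - B_s) has mean 0. By the Itô isometry:
  Var( int_0^t f(s) dB_s ) = E[ (int_0^t f(s) dB_s)^2 ] = int_0^t f(s)^2 ds.
Here f(s) = -4*cos(7*s/4), so f(s)^2 = 16*cos(7*s/4)^2. Integrate:
  int_0^t (16*cos(7*s/4)^2) ds = 8*t + 16*sin(7*t/2)/7.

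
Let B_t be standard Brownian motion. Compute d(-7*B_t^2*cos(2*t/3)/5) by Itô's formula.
d(-7*B_t^2*cos(2*t/3)/5) = (14*B_t^2*sin(2*t/3)/15 - 7*cos(2*t/3)/5) dt + (-14*B_t*cos(2*t/3)/5) dB_t

Itô's formula for f(t, x): d f(t, B_t) = (f_t + (1/2) f_xx) dt + f_x dB_t. Compute partials of f(t, x) = -7*x^2*cos(2*t/3)/5:
  f_t(t,x)  = 14*x^2*sin(2*t/3)/15
  f_x(t,x)  = -14*x*cos(2*t/3)/5
  f_xx(t,x) = -14*cos(2*t/3)/5
Assemble drift = f_t + (1/2) f_xx = 14*x^2*sin(2*t/3)/15 - 7*cos(2*t/3)/5 and diffusion = f_x = -14*x*cos(2*t/3)/5. Substituting x = B_t:
  d(-7*B_t^2*cos(2*t/3)/5) = (14*B_t^2*sin(2*t/3)/15 - 7*cos(2*t/3)/5) dt + (-14*B_t*cos(2*t/3)/5) dB_t.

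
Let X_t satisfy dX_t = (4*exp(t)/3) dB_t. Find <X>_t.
<X>_t = 8*exp(2*t)/9 - 8/9

For an Itô process dX_t = a(t) dt + b(t) dB_t, the quadratic variation is <X>_t = int_0^t b(s)^2 ds (the drift term does not contribute). Here b(s) = 4*exp(s)/3, so
  b(s)^2 = 16*exp(2*s)/9.
Integrating from 0 to t:
  <X>_t = int_0^t (16*exp(2*s)/9) ds = 8*exp(2*t)/9 - 8/9.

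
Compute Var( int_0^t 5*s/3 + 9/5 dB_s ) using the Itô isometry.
Var = t*(625*t^2 + 2025*t + 2187)/675

The Itô integral of a deterministic integrand f(s) has mean 0 because each increment f(s) * (B_{s+ds} - B_s) has mean 0. By the Itô isometry:
  Var( int_0^t f(s) dB_s ) = E[ (int_0^t f(s) dB_s)^2 ] = int_0^t f(s)^2 ds.
Here f(s) = 5*s/3 + 9/5, so f(s)^2 = (25*s + 27)^2/225. Integrate:
  int_0^t ((25*s + 27)^2/225) ds = t*(625*t^2 + 2025*t + 2187)/675.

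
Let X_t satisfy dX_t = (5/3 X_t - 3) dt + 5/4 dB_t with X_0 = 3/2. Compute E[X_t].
E[X_t] = 9/5 - 3*exp(5*t/3)/10

Taking expectations and using E[dB_t] = 0, the mean m(t) = E[X_t] satisfies the ODE m'(t) = a m(t) + b with m(0) = x_0. With a = 5/3, b = -3, x_0 = 3/2, the solution is
  m(t) = x_0 * exp(a t) + (b/a) * (exp(a t) - 1)
       = (3/2) * exp((5/3) t) + ((-3)/(5/3)) * (exp((5/3) t) - 1)
       = 9/5 - 3*exp(5*t/3)/10.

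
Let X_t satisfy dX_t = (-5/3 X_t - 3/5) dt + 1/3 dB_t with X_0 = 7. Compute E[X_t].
E[X_t] = -9/25 + 184*exp(-5*t/3)/25

Taking expectations and using E[dB_t] = 0, the mean m(t) = E[X_t] satisfies the ODE m'(t) = a m(t) + b with m(0) = x_0. With a = -5/3, b = -3/5, x_0 = 7, the solution is
  m(t) = x_0 * exp(a t) + (b/a) * (exp(a t) - 1)
       = 7 * exp((-5/3) t) + ((-3/5)/(-5/3)) * (exp((-5/3) t) - 1)
       = -9/25 + 184*exp(-5*t/3)/25.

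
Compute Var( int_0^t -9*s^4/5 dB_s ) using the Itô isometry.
Var = 9*t^9/25

The Itô integral of a deterministic integrand f(s) has mean 0 because each increment f(s) * (B_{s+ds} - B_s) has mean 0. By the Itô isometry:
  Var( int_0^t f(s) dB_s ) = E[ (int_0^t f(s) dB_s)^2 ] = int_0^t f(s)^2 ds.
Here f(s) = -9*s^4/5, so f(s)^2 = 81*s^8/25. Integrate:
  int_0^t (81*s^8/25) ds = 9*t^9/25.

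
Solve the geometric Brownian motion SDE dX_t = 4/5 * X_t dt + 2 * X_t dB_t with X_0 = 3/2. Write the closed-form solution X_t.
X_t = 3/2 * exp((-6/5) * t + (2) * B_t)

For GBM dX = mu X dt + sigma X dB with X_0 = x_0, apply Itô to Y = log X: dY = (mu - sigma^2/2) dt + sigma dB, so Y_t = log(x_0) + (mu - sigma^2/2) t + sigma B_t and hence X_t = x_0 * exp((mu - sigma^2/2) t + sigma B_t).
With mu = 4/5, sigma = 2, x_0 = 3/2, this gives:
  X_t = 3/2 * exp((-6/5) * t + (2) * B_t).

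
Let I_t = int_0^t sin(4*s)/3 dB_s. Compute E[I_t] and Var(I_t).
E[I_t] = 0; Var(I_t) = t/18 - sin(4*t)*cos(4*t)/72

The Itô integral of a deterministic integrand f(s) has mean 0 because each increment f(s) * (B_{s+ds} - B_s) has mean 0. By the Itô isometry:
  Var( int_0^t f(s) dB_s ) = E[ (int_0^t f(s) dB_s)^2 ] = int_0^t f(s)^2 ds.
Here f(s) = sin(4*s)/3, so f(s)^2 = sin(4*s)^2/9. Integrate:
  int_0^t (sin(4*s)^2/9) ds = t/18 - sin(4*t)*cos(4*t)/72.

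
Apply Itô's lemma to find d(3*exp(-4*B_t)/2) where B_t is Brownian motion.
d(3*exp(-4*B_t)/2) = (12*exp(-4*B_t)) dt + (-6*exp(-4*B_t)) dB_t

Itô's formula for f(B_t) gives d f(B_t) = f'(B_t) dB_t + (1/2) f''(B_t) dt. Compute derivatives of f(x) = 3*exp(-4*x)/2:
  f'(x)  = -6*exp(-4*x)
  f''(x) = 24*exp(-4*x)
Substitute x = B_t and multiply the f'' term by 1/2:
  drift     = (1/2) * (24*exp(-4*x)) evaluated at B_t = 12*exp(-4*B_t)
  diffusion = (-6*exp(-4*x)) evaluated at B_t = -6*exp(-4*B_t)
Therefore d(3*exp(-4*B_t)/2) = (12*exp(-4*B_t)) dt + (-6*exp(-4*B_t)) dB_t.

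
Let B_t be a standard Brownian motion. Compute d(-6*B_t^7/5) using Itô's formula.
d(-6*B_t^7/5) = (-126*B_t^5/5) dt + (-42*B_t^6/5) dB_t

Itô's formula for f(B_t) gives d f(B_t) = f'(B_t) dB_t + (1/2) f''(B_t) dt. Compute derivatives of f(x) = -6*x^7/5:
  f'(x)  = -42*x^6/5
  f''(x) = -252*x^5/5
Substitute x = B_t and multiply the f'' term by 1/2:
  drift     = (1/2) * (-252*x^5/5) evaluated at B_t = -126*B_t^5/5
  diffusion = (-42*x^6/5) evaluated at B_t = -42*B_t^6/5
Therefore d(-6*B_t^7/5) = (-126*B_t^5/5) dt + (-42*B_t^6/5) dB_t.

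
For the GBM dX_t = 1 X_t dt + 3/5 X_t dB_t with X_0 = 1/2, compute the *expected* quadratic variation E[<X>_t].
E[<X>_t] = 9*exp(59*t/25)/236 - 9/236

<X>_t = int_0^t ((3/5) * X_s)^2 ds. Taking expectation inside the integral: E[<X>_t] = (3/5)^2 * int_0^t E[X_s^2] ds. For GBM, E[X_s^2] = x_0^2 * exp((2 mu + sigma^2) s). Integrating:
  E[<X>_t] = (3/5)^2 * (1/2)^2 * (exp((2*1 + (3/5)^2) t) - 1) / (2*1 + (3/5)^2)
           = (3/5)^2 * (1/2)^2 * (exp((59/25) t) - 1) / (59/25) = 9*exp(59*t/25)/236 - 9/236.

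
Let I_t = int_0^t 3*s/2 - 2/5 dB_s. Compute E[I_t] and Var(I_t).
E[I_t] = 0; Var(I_t) = t*(75*t^2 - 60*t + 16)/100

The Itô integral of a deterministic integrand f(s) has mean 0 because each increment f(s) * (B_{s+ds} - B_s) has mean 0. By the Itô isometry:
  Var( int_0^t f(s) dB_s ) = E[ (int_0^t f(s) dB_s)^2 ] = int_0^t f(s)^2 ds.
Here f(s) = 3*s/2 - 2/5, so f(s)^2 = (15*s - 4)^2/100. Integrate:
  int_0^t ((15*s - 4)^2/100) ds = t*(75*t^2 - 60*t + 16)/100.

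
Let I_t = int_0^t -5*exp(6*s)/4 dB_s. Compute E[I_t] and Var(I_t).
E[I_t] = 0; Var(I_t) = 25*exp(12*t)/192 - 25/192

The Itô integral of a deterministic integrand f(s) has mean 0 because each increment f(s) * (B_{s+ds} - B_s) has mean 0. By the Itô isometry:
  Var( int_0^t f(s) dB_s ) = E[ (int_0^t f(s) dB_s)^2 ] = int_0^t f(s)^2 ds.
Here f(s) = -5*exp(6*s)/4, so f(s)^2 = 25*exp(12*s)/16. Integrate:
  int_0^t (25*exp(12*s)/16) ds = 25*exp(12*t)/192 - 25/192.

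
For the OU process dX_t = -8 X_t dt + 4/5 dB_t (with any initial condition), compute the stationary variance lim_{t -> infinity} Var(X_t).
lim Var(X_t) = 1/25

The OU SDE dX = -theta X dt + sigma dB admits the integrating factor exp(theta t): d(exp(theta t) X_t) = sigma exp(theta t) dB_t. Integrating from 0 to t gives X_t = x_0 * exp(-theta t) + sigma * int_0^t exp(-theta (t-s)) dB_s for any initial x_0. The Itô integral has variance (by the Itô isometry) sigma^2 * int_0^t exp(-2 theta (t - s)) ds = sigma^2 * (1 - exp(-2 theta t)) / (2 theta), independent of x_0.
With theta = 8, sigma = 4/5:
  Var(X_t) = (4/5)^2 * (1 - exp(-2*8 t)) / (2 * 8) = 1/25 - exp(-16*t)/25.
As t -> infinity, exp(-2*8 t) -> 0, so the stationary variance is sigma^2 / (2 theta) = 1/25.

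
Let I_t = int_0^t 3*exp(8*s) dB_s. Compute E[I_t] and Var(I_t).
E[I_t] = 0; Var(I_t) = 9*exp(16*t)/16 - 9/16

The Itô integral of a deterministic integrand f(s) has mean 0 because each increment f(s) * (B_{s+ds} - B_s) has mean 0. By the Itô isometry:
  Var( int_0^t f(s) dB_s ) = E[ (int_0^t f(s) dB_s)^2 ] = int_0^t f(s)^2 ds.
Here f(s) = 3*exp(8*s), so f(s)^2 = 9*exp(16*s). Integrate:
  int_0^t (9*exp(16*s)) ds = 9*exp(16*t)/16 - 9/16.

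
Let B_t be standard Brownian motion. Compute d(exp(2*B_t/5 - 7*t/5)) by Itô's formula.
d(exp(2*B_t/5 - 7*t/5)) = (-33*exp(2*B_t/5 - 7*t/5)/25) dt + (2*exp(2*B_t/5 - 7*t/5)/5) dB_t

Itô's formula for f(t, x): d f(t, B_t) = (f_t + (1/2) f_xx) dt + f_x dB_t. Compute partials of f(t, x) = exp(-7*t/5 + 2*x/5):
  f_t(t,x)  = -7*exp(-7*t/5 + 2*x/5)/5
  f_x(t,x)  = 2*exp(-7*t/5 + 2*x/5)/5
  f_xx(t,x) = 4*exp(-7*t/5 + 2*x/5)/25
Assemble drift = f_t + (1/2) f_xx = -33*exp(-7*t/5 + 2*x/5)/25 and diffusion = f_x = 2*exp(-7*t/5 + 2*x/5)/5. Substituting x = B_t:
  d(exp(2*B_t/5 - 7*t/5)) = (-33*exp(2*B_t/5 - 7*t/5)/25) dt + (2*exp(2*B_t/5 - 7*t/5)/5) dB_t.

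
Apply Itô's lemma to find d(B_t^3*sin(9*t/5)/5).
d(B_t^3*sin(9*t/5)/5) = (3*B_t*(3*B_t^2*cos(9*t/5) + 5*sin(9*t/5))/25) dt + (3*B_t^2*sin(9*t/5)/5) dB_t

Itô's formula for f(t, x): d f(t, B_t) = (f_t + (1/2) f_xx) dt + f_x dB_t. Compute partials of f(t, x) = x^3*sin(9*t/5)/5:
  f_t(t,x)  = 9*x^3*cos(9*t/5)/25
  f_x(t,x)  = 3*x^2*sin(9*t/5)/5
  f_xx(t,x) = 6*x*sin(9*t/5)/5
Assemble drift = f_t + (1/2) f_xx = 3*x*(3*x^2*cos(9*t/5) + 5*sin(9*t/5))/25 and diffusion = f_x = 3*x^2*sin(9*t/5)/5. Substituting x = B_t:
  d(B_t^3*sin(9*t/5)/5) = (3*B_t*(3*B_t^2*cos(9*t/5) + 5*sin(9*t/5))/25) dt + (3*B_t^2*sin(9*t/5)/5) dB_t.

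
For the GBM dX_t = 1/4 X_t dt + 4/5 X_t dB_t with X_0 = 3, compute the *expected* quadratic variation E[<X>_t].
E[<X>_t] = 96*exp(57*t/50)/19 - 96/19

<X>_t = int_0^t ((4/5) * X_s)^2 ds. Taking expectation inside the integral: E[<X>_t] = (4/5)^2 * int_0^t E[X_s^2] ds. For GBM, E[X_s^2] = x_0^2 * exp((2 mu + sigma^2) s). Integrating:
  E[<X>_t] = (4/5)^2 * 3^2 * (exp((2*(1/4) + (4/5)^2) t) - 1) / (2*(1/4) + (4/5)^2)
           = (4/5)^2 * 3^2 * (exp((57/50) t) - 1) / (57/50) = 96*exp(57*t/50)/19 - 96/19.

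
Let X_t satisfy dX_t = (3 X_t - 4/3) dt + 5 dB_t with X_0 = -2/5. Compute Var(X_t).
Var(X_t) = 25*exp(6*t)/6 - 25/6

The variance V(t) = Var(X_t) satisfies V'(t) = 2 a V(t) + c^2 with V(0) = 0 (drift coefficient is linear in X, diffusion is constant). With a = 3, c = 5, the solution is
  V(t) = (c^2 / (2 a)) * (exp(2 a t) - 1)
       = (5^2 / (2*3)) * (exp(6 t) - 1)
       = 25*exp(6*t)/6 - 25/6.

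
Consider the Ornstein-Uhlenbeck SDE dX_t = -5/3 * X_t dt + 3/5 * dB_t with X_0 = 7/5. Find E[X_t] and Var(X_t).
E[X_t] = 7*exp(-5*t/3)/5; Var(X_t) = 27/250 - 27*exp(-10*t/3)/250

The OU SDE dX = -theta X dt + sigma dB admits the integrating factor exp(theta t): d(exp(theta t) X_t) = sigma exp(theta t) dB_t. Integrating from 0 to t:
  X_t = x_0 * exp(-theta t) + sigma * int_0^t exp(-theta (t-s)) dB_s.
The Itô integral has mean 0 and (by the Itô isometry) variance sigma^2 * int_0^t exp(-2 theta (t - s)) ds = sigma^2 * (1 - exp(-2 theta t)) / (2 theta).
With theta = 5/3, sigma = 3/5, x_0 = 7/5:
  E[X_t] = 7/5 * exp(-5/3 t) = 7*exp(-5*t/3)/5
  Var(X_t) = (3/5)^2 * (1 - exp(-2*5/3 t)) / (2 * 5/3) = 27/250 - 27*exp(-10*t/3)/250.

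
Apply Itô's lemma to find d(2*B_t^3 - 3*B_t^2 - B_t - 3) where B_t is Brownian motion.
d(2*B_t^3 - 3*B_t^2 - B_t - 3) = (6*B_t - 3) dt + (6*B_t^2 - 6*B_t - 1) dB_t

Itô's formula for f(B_t) gives d f(B_t) = f'(B_t) dB_t + (1/2) f''(B_t) dt. Compute derivatives of f(x) = 2*x^3 - 3*x^2 - x - 3:
  f'(x)  = 6*x^2 - 6*x - 1
  f''(x) = 12*x - 6
Substitute x = B_t and multiply the f'' term by 1/2:
  drift     = (1/2) * (12*x - 6) evaluated at B_t = 6*B_t - 3
  diffusion = (6*x^2 - 6*x - 1) evaluated at B_t = 6*B_t^2 - 6*B_t - 1
Therefore d(2*B_t^3 - 3*B_t^2 - B_t - 3) = (6*B_t - 3) dt + (6*B_t^2 - 6*B_t - 1) dB_t.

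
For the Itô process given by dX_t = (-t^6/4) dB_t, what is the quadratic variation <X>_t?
<X>_t = t^13/208

For an Itô process dX_t = a(t) dt + b(t) dB_t, the quadratic variation is <X>_t = int_0^t b(s)^2 ds (the drift term does not contribute). Here b(s) = -s^6/4, so
  b(s)^2 = s^12/16.
Integrating from 0 to t:
  <X>_t = int_0^t (s^12/16) ds = t^13/208.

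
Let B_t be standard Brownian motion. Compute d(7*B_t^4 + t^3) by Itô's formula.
d(7*B_t^4 + t^3) = (42*B_t^2 + 3*t^2) dt + (28*B_t^3) dB_t

Itô's formula for f(t, x): d f(t, B_t) = (f_t + (1/2) f_xx) dt + f_x dB_t. Compute partials of f(t, x) = t^3 + 7*x^4:
  f_t(t,x)  = 3*t^2
  f_x(t,x)  = 28*x^3
  f_xx(t,x) = 84*x^2
Assemble drift = f_t + (1/2) f_xx = 3*t^2 + 42*x^2 and diffusion = f_x = 28*x^3. Substituting x = B_t:
  d(7*B_t^4 + t^3) = (42*B_t^2 + 3*t^2) dt + (28*B_t^3) dB_t.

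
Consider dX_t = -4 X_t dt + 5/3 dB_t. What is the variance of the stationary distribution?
lim Var(X_t) = 25/72

The OU SDE dX = -theta X dt + sigma dB admits the integrating factor exp(theta t): d(exp(theta t) X_t) = sigma exp(theta t) dB_t. Integrating from 0 to t gives X_t = x_0 * exp(-theta t) + sigma * int_0^t exp(-theta (t-s)) dB_s for any initial x_0. The Itô integral has variance (by the Itô isometry) sigma^2 * int_0^t exp(-2 theta (t - s)) ds = sigma^2 * (1 - exp(-2 theta t)) / (2 theta), independent of x_0.
With theta = 4, sigma = 5/3:
  Var(X_t) = (5/3)^2 * (1 - exp(-2*4 t)) / (2 * 4) = 25/72 - 25*exp(-8*t)/72.
As t -> infinity, exp(-2*4 t) -> 0, so the stationary variance is sigma^2 / (2 theta) = 25/72.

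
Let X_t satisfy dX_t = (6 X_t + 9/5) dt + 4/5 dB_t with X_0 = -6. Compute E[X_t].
E[X_t] = -57*exp(6*t)/10 - 3/10

Taking expectations and using E[dB_t] = 0, the mean m(t) = E[X_t] satisfies the ODE m'(t) = a m(t) + b with m(0) = x_0. With a = 6, b = 9/5, x_0 = -6, the solution is
  m(t) = x_0 * exp(a t) + (b/a) * (exp(a t) - 1)
       = (-6) * exp(6 t) + ((9/5)/6) * (exp(6 t) - 1)
       = -57*exp(6*t)/10 - 3/10.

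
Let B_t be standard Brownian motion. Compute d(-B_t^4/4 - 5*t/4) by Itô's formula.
d(-B_t^4/4 - 5*t/4) = (-3*B_t^2/2 - 5/4) dt + (-B_t^3) dB_t

Itô's formula for f(t, x): d f(t, B_t) = (f_t + (1/2) f_xx) dt + f_x dB_t. Compute partials of f(t, x) = -5*t/4 - x^4/4:
  f_t(t,x)  = -5/4
  f_x(t,x)  = -x^3
  f_xx(t,x) = -3*x^2
Assemble drift = f_t + (1/2) f_xx = -3*x^2/2 - 5/4 and diffusion = f_x = -x^3. Substituting x = B_t:
  d(-B_t^4/4 - 5*t/4) = (-3*B_t^2/2 - 5/4) dt + (-B_t^3) dB_t.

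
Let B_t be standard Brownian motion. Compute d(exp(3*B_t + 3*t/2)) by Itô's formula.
d(exp(3*B_t + 3*t/2)) = (6*exp(3*B_t + 3*t/2)) dt + (3*exp(3*B_t + 3*t/2)) dB_t

Itô's formula for f(t, x): d f(t, B_t) = (f_t + (1/2) f_xx) dt + f_x dB_t. Compute partials of f(t, x) = exp(3*t/2 + 3*x):
  f_t(t,x)  = 3*exp(3*t/2 + 3*x)/2
  f_x(t,x)  = 3*exp(3*t/2 + 3*x)
  f_xx(t,x) = 9*exp(3*t/2 + 3*x)
Assemble drift = f_t + (1/2) f_xx = 6*exp(3*t/2 + 3*x) and diffusion = f_x = 3*exp(3*t/2 + 3*x). Substituting x = B_t:
  d(exp(3*B_t + 3*t/2)) = (6*exp(3*B_t + 3*t/2)) dt + (3*exp(3*B_t + 3*t/2)) dB_t.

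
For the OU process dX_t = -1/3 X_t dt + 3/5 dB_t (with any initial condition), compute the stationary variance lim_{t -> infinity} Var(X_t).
lim Var(X_t) = 27/50

The OU SDE dX = -theta X dt + sigma dB admits the integrating factor exp(theta t): d(exp(theta t) X_t) = sigma exp(theta t) dB_t. Integrating from 0 to t gives X_t = x_0 * exp(-theta t) + sigma * int_0^t exp(-theta (t-s)) dB_s for any initial x_0. The Itô integral has variance (by the Itô isometry) sigma^2 * int_0^t exp(-2 theta (t - s)) ds = sigma^2 * (1 - exp(-2 theta t)) / (2 theta), independent of x_0.
With theta = 1/3, sigma = 3/5:
  Var(X_t) = (3/5)^2 * (1 - exp(-2*1/3 t)) / (2 * 1/3) = 27/50 - 27*exp(-2*t/3)/50.
As t -> infinity, exp(-2*1/3 t) -> 0, so the stationary variance is sigma^2 / (2 theta) = 27/50.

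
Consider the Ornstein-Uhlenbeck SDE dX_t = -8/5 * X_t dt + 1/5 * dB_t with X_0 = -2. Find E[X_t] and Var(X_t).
E[X_t] = -2*exp(-8*t/5); Var(X_t) = 1/80 - exp(-16*t/5)/80

The OU SDE dX = -theta X dt + sigma dB admits the integrating factor exp(theta t): d(exp(theta t) X_t) = sigma exp(theta t) dB_t. Integrating from 0 to t:
  X_t = x_0 * exp(-theta t) + sigma * int_0^t exp(-theta (t-s)) dB_s.
The Itô integral has mean 0 and (by the Itô isometry) variance sigma^2 * int_0^t exp(-2 theta (t - s)) ds = sigma^2 * (1 - exp(-2 theta t)) / (2 theta).
With theta = 8/5, sigma = 1/5, x_0 = -2:
  E[X_t] = -2 * exp(-8/5 t) = -2*exp(-8*t/5)
  Var(X_t) = (1/5)^2 * (1 - exp(-2*8/5 t)) / (2 * 8/5) = 1/80 - exp(-16*t/5)/80.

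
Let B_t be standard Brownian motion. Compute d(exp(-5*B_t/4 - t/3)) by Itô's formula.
d(exp(-5*B_t/4 - t/3)) = (43*exp(-5*B_t/4 - t/3)/96) dt + (-5*exp(-5*B_t/4 - t/3)/4) dB_t

Itô's formula for f(t, x): d f(t, B_t) = (f_t + (1/2) f_xx) dt + f_x dB_t. Compute partials of f(t, x) = exp(-t/3 - 5*x/4):
  f_t(t,x)  = -exp(-t/3 - 5*x/4)/3
  f_x(t,x)  = -5*exp(-t/3 - 5*x/4)/4
  f_xx(t,x) = 25*exp(-t/3 - 5*x/4)/16
Assemble drift = f_t + (1/2) f_xx = 43*exp(-t/3 - 5*x/4)/96 and diffusion = f_x = -5*exp(-t/3 - 5*x/4)/4. Substituting x = B_t:
  d(exp(-5*B_t/4 - t/3)) = (43*exp(-5*B_t/4 - t/3)/96) dt + (-5*exp(-5*B_t/4 - t/3)/4) dB_t.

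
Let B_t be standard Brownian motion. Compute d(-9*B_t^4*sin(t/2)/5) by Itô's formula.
d(-9*B_t^4*sin(t/2)/5) = (-9*B_t^2*(B_t^2*cos(t/2) + 12*sin(t/2))/10) dt + (-36*B_t^3*sin(t/2)/5) dB_t

Itô's formula for f(t, x): d f(t, B_t) = (f_t + (1/2) f_xx) dt + f_x dB_t. Compute partials of f(t, x) = -9*x^4*sin(t/2)/5:
  f_t(t,x)  = -9*x^4*cos(t/2)/10
  f_x(t,x)  = -36*x^3*sin(t/2)/5
  f_xx(t,x) = -108*x^2*sin(t/2)/5
Assemble drift = f_t + (1/2) f_xx = -9*x^2*(x^2*cos(t/2) + 12*sin(t/2))/10 and diffusion = f_x = -36*x^3*sin(t/2)/5. Substituting x = B_t:
  d(-9*B_t^4*sin(t/2)/5) = (-9*B_t^2*(B_t^2*cos(t/2) + 12*sin(t/2))/10) dt + (-36*B_t^3*sin(t/2)/5) dB_t.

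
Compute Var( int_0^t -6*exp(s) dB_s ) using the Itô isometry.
Var = 18*exp(2*t) - 18

The Itô integral of a deterministic integrand f(s) has mean 0 because each increment f(s) * (B_{s+ds} - B_s) has mean 0. By the Itô isometry:
  Var( int_0^t f(s) dB_s ) = E[ (int_0^t f(s) dB_s)^2 ] = int_0^t f(s)^2 ds.
Here f(s) = -6*exp(s), so f(s)^2 = 36*exp(2*s). Integrate:
  int_0^t (36*exp(2*s)) ds = 18*exp(2*t) - 18.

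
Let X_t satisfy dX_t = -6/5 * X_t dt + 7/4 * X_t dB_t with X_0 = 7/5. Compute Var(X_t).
Var(X_t) = (49*exp(49*t/16) - 49)*exp(-12*t/5)/25

For GBM dX = mu X dt + sigma X dB with X_0 = x_0, apply Itô to Y = log X: dY = (mu - sigma^2/2) dt + sigma dB, so Y_t = log(x_0) + (mu - sigma^2/2) t + sigma B_t and hence X_t = x_0 * exp((mu - sigma^2/2) t + sigma B_t).
With mu = -6/5, sigma = 7/4, x_0 = 7/5, this gives:
  X_t = 7/5 * exp((-437/160) * t + (7/4) * B_t).
Since sigma*B_t ~ Normal(0, sigma^2 t), E[exp(sigma*B_t)] = exp(sigma^2 t / 2); so E[X_t] = x_0 * exp((mu - sigma^2/2) t) * exp(sigma^2 t / 2) = x_0 * exp(mu t) = 7*exp(-6*t/5)/5.
Var(X_t) = E[X_t^2] - (E[X_t])^2 = x_0^2 * exp(2 mu t) * (exp(sigma^2 t) - 1) = (49*exp(49*t/16) - 49)*exp(-12*t/5)/25.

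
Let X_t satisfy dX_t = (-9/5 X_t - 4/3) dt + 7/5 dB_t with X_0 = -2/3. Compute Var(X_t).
Var(X_t) = 49/90 - 49*exp(-18*t/5)/90

The variance V(t) = Var(X_t) satisfies V'(t) = 2 a V(t) + c^2 with V(0) = 0 (drift coefficient is linear in X, diffusion is constant). With a = -9/5, c = 7/5, the solution is
  V(t) = (c^2 / (2 a)) * (exp(2 a t) - 1)
       = ((7/5)^2 / (2*(-9/5))) * (exp((-18/5) t) - 1)
       = 49/90 - 49*exp(-18*t/5)/90.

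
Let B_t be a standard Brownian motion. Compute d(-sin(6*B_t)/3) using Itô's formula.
d(-sin(6*B_t)/3) = (6*sin(6*B_t)) dt + (-2*cos(6*B_t)) dB_t

Itô's formula for f(B_t) gives d f(B_t) = f'(B_t) dB_t + (1/2) f''(B_t) dt. Compute derivatives of f(x) = -sin(6*x)/3:
  f'(x)  = -2*cos(6*x)
  f''(x) = 12*sin(6*x)
Substitute x = B_t and multiply the f'' term by 1/2:
  drift     = (1/2) * (12*sin(6*x)) evaluated at B_t = 6*sin(6*B_t)
  diffusion = (-2*cos(6*x)) evaluated at B_t = -2*cos(6*B_t)
Therefore d(-sin(6*B_t)/3) = (6*sin(6*B_t)) dt + (-2*cos(6*B_t)) dB_t.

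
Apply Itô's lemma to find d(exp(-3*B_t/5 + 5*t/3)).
d(exp(-3*B_t/5 + 5*t/3)) = (277*exp(-3*B_t/5 + 5*t/3)/150) dt + (-3*exp(-3*B_t/5 + 5*t/3)/5) dB_t

Itô's formula for f(t, x): d f(t, B_t) = (f_t + (1/2) f_xx) dt + f_x dB_t. Compute partials of f(t, x) = exp(5*t/3 - 3*x/5):
  f_t(t,x)  = 5*exp(5*t/3 - 3*x/5)/3
  f_x(t,x)  = -3*exp(5*t/3 - 3*x/5)/5
  f_xx(t,x) = 9*exp(5*t/3 - 3*x/5)/25
Assemble drift = f_t + (1/2) f_xx = 277*exp(5*t/3 - 3*x/5)/150 and diffusion = f_x = -3*exp(5*t/3 - 3*x/5)/5. Substituting x = B_t:
  d(exp(-3*B_t/5 + 5*t/3)) = (277*exp(-3*B_t/5 + 5*t/3)/150) dt + (-3*exp(-3*B_t/5 + 5*t/3)/5) dB_t.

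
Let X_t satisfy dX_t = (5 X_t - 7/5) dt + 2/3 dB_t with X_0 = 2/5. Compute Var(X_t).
Var(X_t) = 2*exp(10*t)/45 - 2/45

The variance V(t) = Var(X_t) satisfies V'(t) = 2 a V(t) + c^2 with V(0) = 0 (drift coefficient is linear in X, diffusion is constant). With a = 5, c = 2/3, the solution is
  V(t) = (c^2 / (2 a)) * (exp(2 a t) - 1)
       = ((2/3)^2 / (2*5)) * (exp(10 t) - 1)
       = 2*exp(10*t)/45 - 2/45.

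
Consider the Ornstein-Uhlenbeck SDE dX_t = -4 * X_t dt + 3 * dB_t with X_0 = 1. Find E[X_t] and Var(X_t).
E[X_t] = exp(-4*t); Var(X_t) = 9/8 - 9*exp(-8*t)/8

The OU SDE dX = -theta X dt + sigma dB admits the integrating factor exp(theta t): d(exp(theta t) X_t) = sigma exp(theta t) dB_t. Integrating from 0 to t:
  X_t = x_0 * exp(-theta t) + sigma * int_0^t exp(-theta (t-s)) dB_s.
The Itô integral has mean 0 and (by the Itô isometry) variance sigma^2 * int_0^t exp(-2 theta (t - s)) ds = sigma^2 * (1 - exp(-2 theta t)) / (2 theta).
With theta = 4, sigma = 3, x_0 = 1:
  E[X_t] = 1 * exp(-4 t) = exp(-4*t)
  Var(X_t) = (3)^2 * (1 - exp(-2*4 t)) / (2 * 4) = 9/8 - 9*exp(-8*t)/8.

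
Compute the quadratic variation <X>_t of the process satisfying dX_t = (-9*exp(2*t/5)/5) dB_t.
<X>_t = 81*exp(4*t/5)/20 - 81/20

For an Itô process dX_t = a(t) dt + b(t) dB_t, the quadratic variation is <X>_t = int_0^t b(s)^2 ds (the drift term does not contribute). Here b(s) = -9*exp(2*s/5)/5, so
  b(s)^2 = 81*exp(4*s/5)/25.
Integrating from 0 to t:
  <X>_t = int_0^t (81*exp(4*s/5)/25) ds = 81*exp(4*t/5)/20 - 81/20.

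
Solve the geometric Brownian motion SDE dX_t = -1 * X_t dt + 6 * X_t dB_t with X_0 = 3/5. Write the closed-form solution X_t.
X_t = 3/5 * exp((-19) * t + (6) * B_t)

For GBM dX = mu X dt + sigma X dB with X_0 = x_0, apply Itô to Y = log X: dY = (mu - sigma^2/2) dt + sigma dB, so Y_t = log(x_0) + (mu - sigma^2/2) t + sigma B_t and hence X_t = x_0 * exp((mu - sigma^2/2) t + sigma B_t).
With mu = -1, sigma = 6, x_0 = 3/5, this gives:
  X_t = 3/5 * exp((-19) * t + (6) * B_t).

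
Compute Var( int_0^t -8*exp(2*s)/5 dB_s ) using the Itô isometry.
Var = 16*exp(4*t)/25 - 16/25

The Itô integral of a deterministic integrand f(s) has mean 0 because each increment f(s) * (B_{s+ds} - B_s) has mean 0. By the Itô isometry:
  Var( int_0^t f(s) dB_s ) = E[ (int_0^t f(s) dB_s)^2 ] = int_0^t f(s)^2 ds.
Here f(s) = -8*exp(2*s)/5, so f(s)^2 = 64*exp(4*s)/25. Integrate:
  int_0^t (64*exp(4*s)/25) ds = 16*exp(4*t)/25 - 16/25.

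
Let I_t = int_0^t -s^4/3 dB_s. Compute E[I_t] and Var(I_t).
E[I_t] = 0; Var(I_t) = t^9/81

The Itô integral of a deterministic integrand f(s) has mean 0 because each increment f(s) * (B_{s+ds} - B_s) has mean 0. By the Itô isometry:
  Var( int_0^t f(s) dB_s ) = E[ (int_0^t f(s) dB_s)^2 ] = int_0^t f(s)^2 ds.
Here f(s) = -s^4/3, so f(s)^2 = s^8/9. Integrate:
  int_0^t (s^8/9) ds = t^9/81.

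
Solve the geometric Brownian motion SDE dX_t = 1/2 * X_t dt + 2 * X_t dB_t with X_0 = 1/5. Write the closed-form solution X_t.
X_t = 1/5 * exp((-3/2) * t + (2) * B_t)

For GBM dX = mu X dt + sigma X dB with X_0 = x_0, apply Itô to Y = log X: dY = (mu - sigma^2/2) dt + sigma dB, so Y_t = log(x_0) + (mu - sigma^2/2) t + sigma B_t and hence X_t = x_0 * exp((mu - sigma^2/2) t + sigma B_t).
With mu = 1/2, sigma = 2, x_0 = 1/5, this gives:
  X_t = 1/5 * exp((-3/2) * t + (2) * B_t).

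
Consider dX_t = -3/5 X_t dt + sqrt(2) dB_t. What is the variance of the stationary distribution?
lim Var(X_t) = 5/3

The OU SDE dX = -theta X dt + sigma dB admits the integrating factor exp(theta t): d(exp(theta t) X_t) = sigma exp(theta t) dB_t. Integrating from 0 to t gives X_t = x_0 * exp(-theta t) + sigma * int_0^t exp(-theta (t-s)) dB_s for any initial x_0. The Itô integral has variance (by the Itô isometry) sigma^2 * int_0^t exp(-2 theta (t - s)) ds = sigma^2 * (1 - exp(-2 theta t)) / (2 theta), independent of x_0.
With theta = 3/5, sigma = sqrt(2):
  Var(X_t) = (sqrt(2))^2 * (1 - exp(-2*3/5 t)) / (2 * 3/5) = 5/3 - 5*exp(-6*t/5)/3.
As t -> infinity, exp(-2*3/5 t) -> 0, so the stationary variance is sigma^2 / (2 theta) = 5/3.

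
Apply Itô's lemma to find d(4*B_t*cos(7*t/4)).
d(4*B_t*cos(7*t/4)) = (-7*B_t*sin(7*t/4)) dt + (4*cos(7*t/4)) dB_t

Itô's formula for f(t, x): d f(t, B_t) = (f_t + (1/2) f_xx) dt + f_x dB_t. Compute partials of f(t, x) = 4*x*cos(7*t/4):
  f_t(t,x)  = -7*x*sin(7*t/4)
  f_x(t,x)  = 4*cos(7*t/4)
  f_xx(t,x) = 0
Assemble drift = f_t + (1/2) f_xx = -7*x*sin(7*t/4) and diffusion = f_x = 4*cos(7*t/4). Substituting x = B_t:
  d(4*B_t*cos(7*t/4)) = (-7*B_t*sin(7*t/4)) dt + (4*cos(7*t/4)) dB_t.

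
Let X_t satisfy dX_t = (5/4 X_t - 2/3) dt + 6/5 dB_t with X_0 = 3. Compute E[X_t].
E[X_t] = 37*exp(5*t/4)/15 + 8/15

Taking expectations and using E[dB_t] = 0, the mean m(t) = E[X_t] satisfies the ODE m'(t) = a m(t) + b with m(0) = x_0. With a = 5/4, b = -2/3, x_0 = 3, the solution is
  m(t) = x_0 * exp(a t) + (b/a) * (exp(a t) - 1)
       = 3 * exp((5/4) t) + ((-2/3)/(5/4)) * (exp((5/4) t) - 1)
       = 37*exp(5*t/4)/15 + 8/15.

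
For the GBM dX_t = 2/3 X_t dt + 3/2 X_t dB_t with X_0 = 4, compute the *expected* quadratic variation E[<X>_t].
E[<X>_t] = 432*exp(43*t/12)/43 - 432/43

<X>_t = int_0^t ((3/2) * X_s)^2 ds. Taking expectation inside the integral: E[<X>_t] = (3/2)^2 * int_0^t E[X_s^2] ds. For GBM, E[X_s^2] = x_0^2 * exp((2 mu + sigma^2) s). Integrating:
  E[<X>_t] = (3/2)^2 * 4^2 * (exp((2*(2/3) + (3/2)^2) t) - 1) / (2*(2/3) + (3/2)^2)
           = (3/2)^2 * 4^2 * (exp((43/12) t) - 1) / (43/12) = 432*exp(43*t/12)/43 - 432/43.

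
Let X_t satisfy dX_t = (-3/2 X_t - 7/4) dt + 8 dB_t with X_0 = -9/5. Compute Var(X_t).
Var(X_t) = 64/3 - 64*exp(-3*t)/3

The variance V(t) = Var(X_t) satisfies V'(t) = 2 a V(t) + c^2 with V(0) = 0 (drift coefficient is linear in X, diffusion is constant). With a = -3/2, c = 8, the solution is
  V(t) = (c^2 / (2 a)) * (exp(2 a t) - 1)
       = (8^2 / (2*(-3/2))) * (exp((-3) t) - 1)
       = 64/3 - 64*exp(-3*t)/3.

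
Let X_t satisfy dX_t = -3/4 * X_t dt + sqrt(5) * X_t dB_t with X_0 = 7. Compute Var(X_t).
Var(X_t) = (49*exp(5*t) - 49)*exp(-3*t/2)

For GBM dX = mu X dt + sigma X dB with X_0 = x_0, apply Itô to Y = log X: dY = (mu - sigma^2/2) dt + sigma dB, so Y_t = log(x_0) + (mu - sigma^2/2) t + sigma B_t and hence X_t = x_0 * exp((mu - sigma^2/2) t + sigma B_t).
With mu = -3/4, sigma = sqrt(5), x_0 = 7, this gives:
  X_t = 7 * exp((-13/4) * t + (sqrt(5)) * B_t).
Since sigma*B_t ~ Normal(0, sigma^2 t), E[exp(sigma*B_t)] = exp(sigma^2 t / 2); so E[X_t] = x_0 * exp((mu - sigma^2/2) t) * exp(sigma^2 t / 2) = x_0 * exp(mu t) = 7*exp(-3*t/4).
Var(X_t) = E[X_t^2] - (E[X_t])^2 = x_0^2 * exp(2 mu t) * (exp(sigma^2 t) - 1) = (49*exp(5*t) - 49)*exp(-3*t/2).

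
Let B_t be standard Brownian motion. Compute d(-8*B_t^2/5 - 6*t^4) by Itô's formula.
d(-8*B_t^2/5 - 6*t^4) = (-24*t^3 - 8/5) dt + (-16*B_t/5) dB_t

Itô's formula for f(t, x): d f(t, B_t) = (f_t + (1/2) f_xx) dt + f_x dB_t. Compute partials of f(t, x) = -6*t^4 - 8*x^2/5:
  f_t(t,x)  = -24*t^3
  f_x(t,x)  = -16*x/5
  f_xx(t,x) = -16/5
Assemble drift = f_t + (1/2) f_xx = -24*t^3 - 8/5 and diffusion = f_x = -16*x/5. Substituting x = B_t:
  d(-8*B_t^2/5 - 6*t^4) = (-24*t^3 - 8/5) dt + (-16*B_t/5) dB_t.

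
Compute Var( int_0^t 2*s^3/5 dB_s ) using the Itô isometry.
Var = 4*t^7/175

The Itô integral of a deterministic integrand f(s) has mean 0 because each increment f(s) * (B_{s+ds} - B_s) has mean 0. By the Itô isometry:
  Var( int_0^t f(s) dB_s ) = E[ (int_0^t f(s) dB_s)^2 ] = int_0^t f(s)^2 ds.
Here f(s) = 2*s^3/5, so f(s)^2 = 4*s^6/25. Integrate:
  int_0^t (4*s^6/25) ds = 4*t^7/175.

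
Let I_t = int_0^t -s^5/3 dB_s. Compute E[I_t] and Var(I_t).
E[I_t] = 0; Var(I_t) = t^11/99

The Itô integral of a deterministic integrand f(s) has mean 0 because each increment f(s) * (B_{s+ds} - B_s) has mean 0. By the Itô isometry:
  Var( int_0^t f(s) dB_s ) = E[ (int_0^t f(s) dB_s)^2 ] = int_0^t f(s)^2 ds.
Here f(s) = -s^5/3, so f(s)^2 = s^10/9. Integrate:
  int_0^t (s^10/9) ds = t^11/99.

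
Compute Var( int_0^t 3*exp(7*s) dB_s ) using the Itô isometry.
Var = 9*exp(14*t)/14 - 9/14

The Itô integral of a deterministic integrand f(s) has mean 0 because each increment f(s) * (B_{s+ds} - B_s) has mean 0. By the Itô isometry:
  Var( int_0^t f(s) dB_s ) = E[ (int_0^t f(s) dB_s)^2 ] = int_0^t f(s)^2 ds.
Here f(s) = 3*exp(7*s), so f(s)^2 = 9*exp(14*s). Integrate:
  int_0^t (9*exp(14*s)) ds = 9*exp(14*t)/14 - 9/14.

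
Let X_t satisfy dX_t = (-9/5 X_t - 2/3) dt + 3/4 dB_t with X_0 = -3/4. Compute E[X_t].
E[X_t] = -10/27 - 41*exp(-9*t/5)/108

Taking expectations and using E[dB_t] = 0, the mean m(t) = E[X_t] satisfies the ODE m'(t) = a m(t) + b with m(0) = x_0. With a = -9/5, b = -2/3, x_0 = -3/4, the solution is
  m(t) = x_0 * exp(a t) + (b/a) * (exp(a t) - 1)
       = (-3/4) * exp((-9/5) t) + ((-2/3)/(-9/5)) * (exp((-9/5) t) - 1)
       = -10/27 - 41*exp(-9*t/5)/108.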